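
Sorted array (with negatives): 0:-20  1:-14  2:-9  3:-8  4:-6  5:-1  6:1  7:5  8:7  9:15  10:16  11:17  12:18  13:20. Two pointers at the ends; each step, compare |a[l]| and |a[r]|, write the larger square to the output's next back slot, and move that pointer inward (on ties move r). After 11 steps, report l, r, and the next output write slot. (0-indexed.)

l=0 r=13: |-20|<=|20| out[13]=400, r--
l=0 r=12: |-20|>|18| out[12]=400, l++
l=1 r=12: |-14|<=|18| out[11]=324, r--
l=1 r=11: |-14|<=|17| out[10]=289, r--
l=1 r=10: |-14|<=|16| out[9]=256, r--
l=1 r=9: |-14|<=|15| out[8]=225, r--
l=1 r=8: |-14|>|7| out[7]=196, l++
l=2 r=8: |-9|>|7| out[6]=81, l++
l=3 r=8: |-8|>|7| out[5]=64, l++
l=4 r=8: |-6|<=|7| out[4]=49, r--
l=4 r=7: |-6|>|5| out[3]=36, l++

l=5, r=7, next write slot=2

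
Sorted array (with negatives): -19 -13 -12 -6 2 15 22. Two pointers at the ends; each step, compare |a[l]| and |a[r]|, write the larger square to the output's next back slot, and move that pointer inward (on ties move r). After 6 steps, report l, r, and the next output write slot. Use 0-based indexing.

[0,6] |-19|<=|22| out[6]=484 → r--
[0,5] |-19|>|15| out[5]=361 → l++
[1,5] |-13|<=|15| out[4]=225 → r--
[1,4] |-13|>|2| out[3]=169 → l++
[2,4] |-12|>|2| out[2]=144 → l++
[3,4] |-6|>|2| out[1]=36 → l++

l=4, r=4, next write slot=0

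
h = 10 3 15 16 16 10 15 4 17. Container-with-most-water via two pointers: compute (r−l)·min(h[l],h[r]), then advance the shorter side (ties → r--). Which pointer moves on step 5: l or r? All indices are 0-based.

l=0 r=8: min(10,17)*8=80 best=80 *, l++
l=1 r=8: min(3,17)*7=21 best=80, l++
l=2 r=8: min(15,17)*6=90 best=90 *, l++
l=3 r=8: min(16,17)*5=80 best=90, l++
l=4 r=8: min(16,17)*4=64 best=90, l++

l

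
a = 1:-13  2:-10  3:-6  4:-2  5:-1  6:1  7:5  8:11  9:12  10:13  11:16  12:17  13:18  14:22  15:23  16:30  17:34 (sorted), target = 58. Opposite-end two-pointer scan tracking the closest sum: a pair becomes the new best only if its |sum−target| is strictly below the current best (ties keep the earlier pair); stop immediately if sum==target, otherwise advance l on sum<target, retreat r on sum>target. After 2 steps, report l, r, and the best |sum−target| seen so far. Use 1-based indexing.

l=3, r=17, best |Δ|=34

l=1 r=17: -13+34=21 d=37 *, l++
l=2 r=17: -10+34=24 d=34 *, l++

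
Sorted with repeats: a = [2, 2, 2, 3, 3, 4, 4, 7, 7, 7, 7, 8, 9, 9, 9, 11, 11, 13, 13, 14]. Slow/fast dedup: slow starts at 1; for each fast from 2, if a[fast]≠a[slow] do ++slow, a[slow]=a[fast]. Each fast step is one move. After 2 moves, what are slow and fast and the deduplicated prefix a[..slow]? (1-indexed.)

slow=1, fast=4, prefix=[2]

(s=1,f=2) a[fast]=2=a[slow] dup → fast++
(s=1,f=3) a[fast]=2=a[slow] dup → fast++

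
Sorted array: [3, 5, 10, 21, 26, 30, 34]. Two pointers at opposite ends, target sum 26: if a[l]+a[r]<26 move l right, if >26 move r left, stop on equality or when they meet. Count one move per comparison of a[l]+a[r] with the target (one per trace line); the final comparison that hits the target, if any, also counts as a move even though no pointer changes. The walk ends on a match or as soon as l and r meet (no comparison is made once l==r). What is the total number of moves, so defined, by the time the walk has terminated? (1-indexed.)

5 moves

[1,7] 3+34=37 >26 → r--
[1,6] 3+30=33 >26 → r--
[1,5] 3+26=29 >26 → r--
[1,4] 3+21=24 <26 → l++
[2,4] 5+21=26 → found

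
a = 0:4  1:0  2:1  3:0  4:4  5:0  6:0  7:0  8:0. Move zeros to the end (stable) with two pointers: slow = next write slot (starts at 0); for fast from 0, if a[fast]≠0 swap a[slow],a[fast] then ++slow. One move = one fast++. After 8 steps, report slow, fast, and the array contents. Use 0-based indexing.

slow=3, fast=8, a=[4, 1, 4, 0, 0, 0, 0, 0, 0]

slow=0 fast=0: a[fast]=4≠0 swap→a[0]=4, slow++,fast++
slow=1 fast=1: a[fast]=0, fast++
slow=1 fast=2: a[fast]=1≠0 swap→a[1]=1, slow++,fast++
slow=2 fast=3: a[fast]=0, fast++
slow=2 fast=4: a[fast]=4≠0 swap→a[2]=4, slow++,fast++
slow=3 fast=5: a[fast]=0, fast++
slow=3 fast=6: a[fast]=0, fast++
slow=3 fast=7: a[fast]=0, fast++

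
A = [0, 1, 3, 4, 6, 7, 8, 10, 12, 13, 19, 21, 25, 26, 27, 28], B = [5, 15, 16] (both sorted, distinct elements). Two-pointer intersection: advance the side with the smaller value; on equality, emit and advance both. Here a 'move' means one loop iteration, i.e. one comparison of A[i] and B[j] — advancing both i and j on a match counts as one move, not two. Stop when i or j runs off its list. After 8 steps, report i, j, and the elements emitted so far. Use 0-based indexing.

i=0 j=0: 0<5, i++
i=1 j=0: 1<5, i++
i=2 j=0: 3<5, i++
i=3 j=0: 4<5, i++
i=4 j=0: 6>5, j++
i=4 j=1: 6<15, i++
i=5 j=1: 7<15, i++
i=6 j=1: 8<15, i++

i=7, j=1, emitted=[]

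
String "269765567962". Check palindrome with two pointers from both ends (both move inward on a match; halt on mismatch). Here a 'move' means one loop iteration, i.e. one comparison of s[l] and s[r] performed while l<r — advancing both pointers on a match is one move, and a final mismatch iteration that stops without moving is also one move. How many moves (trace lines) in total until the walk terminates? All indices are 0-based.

6 moves

[0,11] '2'=='2' → l++,r--
[1,10] '6'=='6' → l++,r--
[2,9] '9'=='9' → l++,r--
[3,8] '7'=='7' → l++,r--
[4,7] '6'=='6' → l++,r--
[5,6] '5'=='5' → l++,r--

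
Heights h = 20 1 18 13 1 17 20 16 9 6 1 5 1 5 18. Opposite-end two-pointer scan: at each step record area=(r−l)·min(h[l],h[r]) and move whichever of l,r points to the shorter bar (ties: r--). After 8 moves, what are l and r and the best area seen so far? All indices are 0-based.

[0,14] min(20,18)*14=252 best=252 * → r--
[0,13] min(20,5)*13=65 best=252 → r--
[0,12] min(20,1)*12=12 best=252 → r--
[0,11] min(20,5)*11=55 best=252 → r--
[0,10] min(20,1)*10=10 best=252 → r--
[0,9] min(20,6)*9=54 best=252 → r--
[0,8] min(20,9)*8=72 best=252 → r--
[0,7] min(20,16)*7=112 best=252 → r--

l=0, r=6, best area=252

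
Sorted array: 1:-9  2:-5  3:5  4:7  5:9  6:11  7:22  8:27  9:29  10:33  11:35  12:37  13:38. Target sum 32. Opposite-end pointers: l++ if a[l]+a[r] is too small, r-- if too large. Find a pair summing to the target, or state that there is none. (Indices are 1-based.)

(-5, 37)

l=1 r=13: -9+38=29 <32, l++
l=2 r=13: -5+38=33 >32, r--
l=2 r=12: -5+37=32, found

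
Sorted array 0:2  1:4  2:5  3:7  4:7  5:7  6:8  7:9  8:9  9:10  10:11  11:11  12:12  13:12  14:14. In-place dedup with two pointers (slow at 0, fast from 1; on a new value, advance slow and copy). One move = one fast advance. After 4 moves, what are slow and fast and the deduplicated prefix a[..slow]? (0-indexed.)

slow=0 fast=1: a[fast]=4≠a[slow]=2 write a[1]=4, slow++,fast++
slow=1 fast=2: a[fast]=5≠a[slow]=4 write a[2]=5, slow++,fast++
slow=2 fast=3: a[fast]=7≠a[slow]=5 write a[3]=7, slow++,fast++
slow=3 fast=4: a[fast]=7=a[slow] dup, fast++

slow=3, fast=5, prefix=[2, 4, 5, 7]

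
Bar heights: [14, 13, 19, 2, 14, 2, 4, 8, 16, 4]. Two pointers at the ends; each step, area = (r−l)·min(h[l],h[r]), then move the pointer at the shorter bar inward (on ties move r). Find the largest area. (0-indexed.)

l=0 r=9: min(14,4)*9=36 best=36 *, r--
l=0 r=8: min(14,16)*8=112 best=112 *, l++
l=1 r=8: min(13,16)*7=91 best=112, l++
l=2 r=8: min(19,16)*6=96 best=112, r--
l=2 r=7: min(19,8)*5=40 best=112, r--
l=2 r=6: min(19,4)*4=16 best=112, r--
l=2 r=5: min(19,2)*3=6 best=112, r--
l=2 r=4: min(19,14)*2=28 best=112, r--
l=2 r=3: min(19,2)*1=2 best=112, r--

max area = 112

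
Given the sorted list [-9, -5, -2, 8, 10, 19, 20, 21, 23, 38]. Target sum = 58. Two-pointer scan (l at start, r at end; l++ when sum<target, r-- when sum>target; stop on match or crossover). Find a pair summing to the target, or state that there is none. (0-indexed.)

(20, 38)

[0,9] -9+38=29 <58 → l++
[1,9] -5+38=33 <58 → l++
[2,9] -2+38=36 <58 → l++
[3,9] 8+38=46 <58 → l++
[4,9] 10+38=48 <58 → l++
[5,9] 19+38=57 <58 → l++
[6,9] 20+38=58 → found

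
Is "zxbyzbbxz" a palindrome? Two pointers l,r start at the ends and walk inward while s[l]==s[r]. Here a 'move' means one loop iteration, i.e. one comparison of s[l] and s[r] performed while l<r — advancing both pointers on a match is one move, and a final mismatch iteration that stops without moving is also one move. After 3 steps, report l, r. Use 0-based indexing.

[0,8] 'z'=='z' → l++,r--
[1,7] 'x'=='x' → l++,r--
[2,6] 'b'=='b' → l++,r--

l=3, r=5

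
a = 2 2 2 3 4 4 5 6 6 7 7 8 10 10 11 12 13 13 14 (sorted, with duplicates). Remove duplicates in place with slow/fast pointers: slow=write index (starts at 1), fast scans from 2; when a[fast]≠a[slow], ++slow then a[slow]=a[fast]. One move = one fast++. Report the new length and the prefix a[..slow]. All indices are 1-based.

slow=1 fast=2: a[fast]=2=a[slow] dup, fast++
slow=1 fast=3: a[fast]=2=a[slow] dup, fast++
slow=1 fast=4: a[fast]=3≠a[slow]=2 write a[2]=3, slow++,fast++
slow=2 fast=5: a[fast]=4≠a[slow]=3 write a[3]=4, slow++,fast++
slow=3 fast=6: a[fast]=4=a[slow] dup, fast++
slow=3 fast=7: a[fast]=5≠a[slow]=4 write a[4]=5, slow++,fast++
slow=4 fast=8: a[fast]=6≠a[slow]=5 write a[5]=6, slow++,fast++
slow=5 fast=9: a[fast]=6=a[slow] dup, fast++
slow=5 fast=10: a[fast]=7≠a[slow]=6 write a[6]=7, slow++,fast++
slow=6 fast=11: a[fast]=7=a[slow] dup, fast++
slow=6 fast=12: a[fast]=8≠a[slow]=7 write a[7]=8, slow++,fast++
slow=7 fast=13: a[fast]=10≠a[slow]=8 write a[8]=10, slow++,fast++
slow=8 fast=14: a[fast]=10=a[slow] dup, fast++
slow=8 fast=15: a[fast]=11≠a[slow]=10 write a[9]=11, slow++,fast++
slow=9 fast=16: a[fast]=12≠a[slow]=11 write a[10]=12, slow++,fast++
slow=10 fast=17: a[fast]=13≠a[slow]=12 write a[11]=13, slow++,fast++
slow=11 fast=18: a[fast]=13=a[slow] dup, fast++
slow=11 fast=19: a[fast]=14≠a[slow]=13 write a[12]=14, slow++,fast++

length 12; prefix = [2, 3, 4, 5, 6, 7, 8, 10, 11, 12, 13, 14]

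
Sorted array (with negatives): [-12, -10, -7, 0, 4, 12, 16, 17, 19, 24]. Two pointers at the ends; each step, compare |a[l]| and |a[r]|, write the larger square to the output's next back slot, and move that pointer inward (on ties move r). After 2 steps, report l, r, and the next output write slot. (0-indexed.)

l=0 r=9: |-12|<=|24| out[9]=576, r--
l=0 r=8: |-12|<=|19| out[8]=361, r--

l=0, r=7, next write slot=7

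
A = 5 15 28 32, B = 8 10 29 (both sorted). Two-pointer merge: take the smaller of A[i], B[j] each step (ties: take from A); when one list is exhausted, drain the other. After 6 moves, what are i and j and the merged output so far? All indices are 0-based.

[i=0,j=0] A[i]=5<=B[j]=8 take 5 → i++
[i=1,j=0] A[i]=15>B[j]=8 take 8 → j++
[i=1,j=1] A[i]=15>B[j]=10 take 10 → j++
[i=1,j=2] A[i]=15<=B[j]=29 take 15 → i++
[i=2,j=2] A[i]=28<=B[j]=29 take 28 → i++
[i=3,j=2] A[i]=32>B[j]=29 take 29 → j++

i=3, j=3, merged so far=[5, 8, 10, 15, 28, 29]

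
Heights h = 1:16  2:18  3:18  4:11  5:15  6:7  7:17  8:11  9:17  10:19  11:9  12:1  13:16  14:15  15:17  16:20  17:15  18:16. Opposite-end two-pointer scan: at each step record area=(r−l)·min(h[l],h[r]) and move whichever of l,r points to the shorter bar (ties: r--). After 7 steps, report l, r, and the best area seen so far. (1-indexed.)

[1,18] min(16,16)*17=272 best=272 * → r--
[1,17] min(16,15)*16=240 best=272 → r--
[1,16] min(16,20)*15=240 best=272 → l++
[2,16] min(18,20)*14=252 best=272 → l++
[3,16] min(18,20)*13=234 best=272 → l++
[4,16] min(11,20)*12=132 best=272 → l++
[5,16] min(15,20)*11=165 best=272 → l++

l=6, r=16, best area=272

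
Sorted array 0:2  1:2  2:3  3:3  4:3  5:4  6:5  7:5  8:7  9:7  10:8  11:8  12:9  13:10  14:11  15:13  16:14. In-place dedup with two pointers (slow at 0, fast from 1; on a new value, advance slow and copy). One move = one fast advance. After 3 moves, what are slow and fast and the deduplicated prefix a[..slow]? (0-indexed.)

slow=0 fast=1: a[fast]=2=a[slow] dup, fast++
slow=0 fast=2: a[fast]=3≠a[slow]=2 write a[1]=3, slow++,fast++
slow=1 fast=3: a[fast]=3=a[slow] dup, fast++

slow=1, fast=4, prefix=[2, 3]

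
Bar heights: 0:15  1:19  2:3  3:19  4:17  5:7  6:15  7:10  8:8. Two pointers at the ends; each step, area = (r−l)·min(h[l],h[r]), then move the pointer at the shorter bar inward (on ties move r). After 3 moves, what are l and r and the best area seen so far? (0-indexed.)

l=0, r=5, best area=90

[0,8] min(15,8)*8=64 best=64 * → r--
[0,7] min(15,10)*7=70 best=70 * → r--
[0,6] min(15,15)*6=90 best=90 * → r--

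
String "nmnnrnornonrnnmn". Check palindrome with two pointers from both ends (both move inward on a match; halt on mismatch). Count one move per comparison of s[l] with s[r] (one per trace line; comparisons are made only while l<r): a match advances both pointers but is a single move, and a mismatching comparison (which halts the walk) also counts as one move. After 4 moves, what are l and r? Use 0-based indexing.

[0,15] 'n'=='n' → l++,r--
[1,14] 'm'=='m' → l++,r--
[2,13] 'n'=='n' → l++,r--
[3,12] 'n'=='n' → l++,r--

l=4, r=11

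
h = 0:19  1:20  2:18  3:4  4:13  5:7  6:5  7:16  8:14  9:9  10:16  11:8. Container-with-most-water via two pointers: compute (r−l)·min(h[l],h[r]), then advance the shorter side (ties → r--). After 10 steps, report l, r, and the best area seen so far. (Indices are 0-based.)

[0,11] min(19,8)*11=88 best=88 * → r--
[0,10] min(19,16)*10=160 best=160 * → r--
[0,9] min(19,9)*9=81 best=160 → r--
[0,8] min(19,14)*8=112 best=160 → r--
[0,7] min(19,16)*7=112 best=160 → r--
[0,6] min(19,5)*6=30 best=160 → r--
[0,5] min(19,7)*5=35 best=160 → r--
[0,4] min(19,13)*4=52 best=160 → r--
[0,3] min(19,4)*3=12 best=160 → r--
[0,2] min(19,18)*2=36 best=160 → r--

l=0, r=1, best area=160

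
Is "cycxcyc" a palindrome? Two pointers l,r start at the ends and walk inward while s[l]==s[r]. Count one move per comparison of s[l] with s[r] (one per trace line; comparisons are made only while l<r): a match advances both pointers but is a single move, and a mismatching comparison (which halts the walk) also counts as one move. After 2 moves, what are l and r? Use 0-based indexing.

l=0 r=6: 'c'=='c', l++,r--
l=1 r=5: 'y'=='y', l++,r--

l=2, r=4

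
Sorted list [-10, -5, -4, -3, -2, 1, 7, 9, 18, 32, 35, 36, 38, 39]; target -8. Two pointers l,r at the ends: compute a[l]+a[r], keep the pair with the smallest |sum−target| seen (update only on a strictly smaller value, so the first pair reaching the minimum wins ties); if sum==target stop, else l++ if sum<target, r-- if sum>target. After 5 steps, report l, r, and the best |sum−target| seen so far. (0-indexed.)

l=0, r=8, best |Δ|=30

[0,13] -10+39=29 d=37 * → r--
[0,12] -10+38=28 d=36 * → r--
[0,11] -10+36=26 d=34 * → r--
[0,10] -10+35=25 d=33 * → r--
[0,9] -10+32=22 d=30 * → r--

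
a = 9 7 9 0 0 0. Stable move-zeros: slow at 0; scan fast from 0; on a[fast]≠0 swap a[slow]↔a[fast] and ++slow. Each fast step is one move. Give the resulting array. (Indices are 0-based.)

[9, 7, 9, 0, 0, 0]

(s=0,f=0) a[fast]=9≠0 swap→a[0]=9 → slow++,fast++
(s=1,f=1) a[fast]=7≠0 swap→a[1]=7 → slow++,fast++
(s=2,f=2) a[fast]=9≠0 swap→a[2]=9 → slow++,fast++
(s=3,f=3) a[fast]=0 → fast++
(s=3,f=4) a[fast]=0 → fast++
(s=3,f=5) a[fast]=0 → fast++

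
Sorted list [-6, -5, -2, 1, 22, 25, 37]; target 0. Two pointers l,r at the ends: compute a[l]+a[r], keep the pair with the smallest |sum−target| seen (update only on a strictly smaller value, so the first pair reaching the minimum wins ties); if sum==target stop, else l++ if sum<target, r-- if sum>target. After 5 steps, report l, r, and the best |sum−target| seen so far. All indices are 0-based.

l=0 r=6: -6+37=31 d=31 *, r--
l=0 r=5: -6+25=19 d=19 *, r--
l=0 r=4: -6+22=16 d=16 *, r--
l=0 r=3: -6+1=-5 d=5 *, l++
l=1 r=3: -5+1=-4 d=4 *, l++

l=2, r=3, best |Δ|=4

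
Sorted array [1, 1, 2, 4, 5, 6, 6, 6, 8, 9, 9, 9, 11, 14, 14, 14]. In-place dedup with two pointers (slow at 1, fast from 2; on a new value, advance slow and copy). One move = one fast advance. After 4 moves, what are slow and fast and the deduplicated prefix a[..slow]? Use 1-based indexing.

slow=1 fast=2: a[fast]=1=a[slow] dup, fast++
slow=1 fast=3: a[fast]=2≠a[slow]=1 write a[2]=2, slow++,fast++
slow=2 fast=4: a[fast]=4≠a[slow]=2 write a[3]=4, slow++,fast++
slow=3 fast=5: a[fast]=5≠a[slow]=4 write a[4]=5, slow++,fast++

slow=4, fast=6, prefix=[1, 2, 4, 5]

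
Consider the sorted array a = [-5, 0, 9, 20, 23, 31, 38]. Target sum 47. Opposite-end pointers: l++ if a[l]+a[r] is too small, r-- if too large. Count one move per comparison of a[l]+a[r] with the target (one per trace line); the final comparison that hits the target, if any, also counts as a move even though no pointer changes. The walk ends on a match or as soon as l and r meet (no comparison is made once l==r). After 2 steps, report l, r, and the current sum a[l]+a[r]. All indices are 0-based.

[0,6] -5+38=33 <47 → l++
[1,6] 0+38=38 <47 → l++

l=2, r=6, sum=47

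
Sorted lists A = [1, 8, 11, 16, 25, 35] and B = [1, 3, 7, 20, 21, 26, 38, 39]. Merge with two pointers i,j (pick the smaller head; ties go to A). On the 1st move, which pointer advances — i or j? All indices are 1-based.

i=1 j=1: A[i]=1<=B[j]=1 take 1, i++

i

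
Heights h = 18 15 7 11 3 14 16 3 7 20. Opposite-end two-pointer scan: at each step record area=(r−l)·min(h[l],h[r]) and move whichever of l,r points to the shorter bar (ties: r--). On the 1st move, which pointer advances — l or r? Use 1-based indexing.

l

[1,10] min(18,20)*9=162 best=162 * → l++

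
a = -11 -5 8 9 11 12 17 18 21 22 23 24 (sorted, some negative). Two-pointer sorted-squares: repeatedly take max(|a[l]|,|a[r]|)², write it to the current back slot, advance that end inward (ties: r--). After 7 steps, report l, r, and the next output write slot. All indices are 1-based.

l=1, r=5, next write slot=5

[1,12] |-11|<=|24| out[12]=576 → r--
[1,11] |-11|<=|23| out[11]=529 → r--
[1,10] |-11|<=|22| out[10]=484 → r--
[1,9] |-11|<=|21| out[9]=441 → r--
[1,8] |-11|<=|18| out[8]=324 → r--
[1,7] |-11|<=|17| out[7]=289 → r--
[1,6] |-11|<=|12| out[6]=144 → r--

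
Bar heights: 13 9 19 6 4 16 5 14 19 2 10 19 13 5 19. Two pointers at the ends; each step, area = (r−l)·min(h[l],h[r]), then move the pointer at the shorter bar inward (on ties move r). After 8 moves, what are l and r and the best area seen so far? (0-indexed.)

l=2, r=8, best area=228

[0,14] min(13,19)*14=182 best=182 * → l++
[1,14] min(9,19)*13=117 best=182 → l++
[2,14] min(19,19)*12=228 best=228 * → r--
[2,13] min(19,5)*11=55 best=228 → r--
[2,12] min(19,13)*10=130 best=228 → r--
[2,11] min(19,19)*9=171 best=228 → r--
[2,10] min(19,10)*8=80 best=228 → r--
[2,9] min(19,2)*7=14 best=228 → r--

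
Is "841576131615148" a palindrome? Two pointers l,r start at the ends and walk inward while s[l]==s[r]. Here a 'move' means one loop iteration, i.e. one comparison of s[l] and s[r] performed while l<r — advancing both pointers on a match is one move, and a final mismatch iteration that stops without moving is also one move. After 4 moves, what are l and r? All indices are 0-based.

l=0 r=14: '8'=='8', l++,r--
l=1 r=13: '4'=='4', l++,r--
l=2 r=12: '1'=='1', l++,r--
l=3 r=11: '5'=='5', l++,r--

l=4, r=10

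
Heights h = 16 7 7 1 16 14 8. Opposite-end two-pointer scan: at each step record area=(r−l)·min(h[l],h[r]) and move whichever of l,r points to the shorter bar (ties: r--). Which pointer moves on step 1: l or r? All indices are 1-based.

r

l=1 r=7: min(16,8)*6=48 best=48 *, r--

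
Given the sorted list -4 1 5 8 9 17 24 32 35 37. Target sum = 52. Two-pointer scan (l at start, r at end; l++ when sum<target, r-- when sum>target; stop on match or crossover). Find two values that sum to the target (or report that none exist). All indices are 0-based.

(17, 35)

[0,9] -4+37=33 <52 → l++
[1,9] 1+37=38 <52 → l++
[2,9] 5+37=42 <52 → l++
[3,9] 8+37=45 <52 → l++
[4,9] 9+37=46 <52 → l++
[5,9] 17+37=54 >52 → r--
[5,8] 17+35=52 → found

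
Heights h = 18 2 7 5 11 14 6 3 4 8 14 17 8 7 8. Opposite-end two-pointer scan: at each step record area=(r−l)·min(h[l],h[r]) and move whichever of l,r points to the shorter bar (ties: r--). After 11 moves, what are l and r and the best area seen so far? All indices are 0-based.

[0,14] min(18,8)*14=112 best=112 * → r--
[0,13] min(18,7)*13=91 best=112 → r--
[0,12] min(18,8)*12=96 best=112 → r--
[0,11] min(18,17)*11=187 best=187 * → r--
[0,10] min(18,14)*10=140 best=187 → r--
[0,9] min(18,8)*9=72 best=187 → r--
[0,8] min(18,4)*8=32 best=187 → r--
[0,7] min(18,3)*7=21 best=187 → r--
[0,6] min(18,6)*6=36 best=187 → r--
[0,5] min(18,14)*5=70 best=187 → r--
[0,4] min(18,11)*4=44 best=187 → r--

l=0, r=3, best area=187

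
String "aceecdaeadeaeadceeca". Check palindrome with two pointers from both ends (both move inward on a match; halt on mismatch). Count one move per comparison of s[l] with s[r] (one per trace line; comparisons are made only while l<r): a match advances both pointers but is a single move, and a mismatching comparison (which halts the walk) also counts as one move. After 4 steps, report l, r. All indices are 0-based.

l=0 r=19: 'a'=='a', l++,r--
l=1 r=18: 'c'=='c', l++,r--
l=2 r=17: 'e'=='e', l++,r--
l=3 r=16: 'e'=='e', l++,r--

l=4, r=15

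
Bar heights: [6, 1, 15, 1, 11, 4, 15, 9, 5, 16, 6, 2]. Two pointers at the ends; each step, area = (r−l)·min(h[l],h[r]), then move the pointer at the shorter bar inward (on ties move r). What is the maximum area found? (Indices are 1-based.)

[1,12] min(6,2)*11=22 best=22 * → r--
[1,11] min(6,6)*10=60 best=60 * → r--
[1,10] min(6,16)*9=54 best=60 → l++
[2,10] min(1,16)*8=8 best=60 → l++
[3,10] min(15,16)*7=105 best=105 * → l++
[4,10] min(1,16)*6=6 best=105 → l++
[5,10] min(11,16)*5=55 best=105 → l++
[6,10] min(4,16)*4=16 best=105 → l++
[7,10] min(15,16)*3=45 best=105 → l++
[8,10] min(9,16)*2=18 best=105 → l++
[9,10] min(5,16)*1=5 best=105 → l++

max area = 105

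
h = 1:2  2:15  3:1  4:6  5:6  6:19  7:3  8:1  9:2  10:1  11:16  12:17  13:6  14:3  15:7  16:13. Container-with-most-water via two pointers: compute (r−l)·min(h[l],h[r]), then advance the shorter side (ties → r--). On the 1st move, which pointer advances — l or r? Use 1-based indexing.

[1,16] min(2,13)*15=30 best=30 * → l++

l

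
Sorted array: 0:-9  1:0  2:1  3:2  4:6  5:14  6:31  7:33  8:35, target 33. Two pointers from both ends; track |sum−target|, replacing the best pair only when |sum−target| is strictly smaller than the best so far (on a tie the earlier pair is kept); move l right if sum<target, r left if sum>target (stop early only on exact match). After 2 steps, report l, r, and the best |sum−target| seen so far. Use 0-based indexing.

[0,8] -9+35=26 d=7 * → l++
[1,8] 0+35=35 d=2 * → r--

l=1, r=7, best |Δ|=2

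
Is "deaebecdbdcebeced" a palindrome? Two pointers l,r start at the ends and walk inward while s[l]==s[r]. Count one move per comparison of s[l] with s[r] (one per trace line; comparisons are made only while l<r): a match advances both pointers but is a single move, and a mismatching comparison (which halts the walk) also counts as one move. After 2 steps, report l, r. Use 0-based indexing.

l=0 r=16: 'd'=='d', l++,r--
l=1 r=15: 'e'=='e', l++,r--

l=2, r=14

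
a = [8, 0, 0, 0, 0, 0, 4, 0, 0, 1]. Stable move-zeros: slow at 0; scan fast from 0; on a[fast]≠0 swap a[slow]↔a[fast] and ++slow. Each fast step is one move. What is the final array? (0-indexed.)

(s=0,f=0) a[fast]=8≠0 swap→a[0]=8 → slow++,fast++
(s=1,f=1) a[fast]=0 → fast++
(s=1,f=2) a[fast]=0 → fast++
(s=1,f=3) a[fast]=0 → fast++
(s=1,f=4) a[fast]=0 → fast++
(s=1,f=5) a[fast]=0 → fast++
(s=1,f=6) a[fast]=4≠0 swap→a[1]=4 → slow++,fast++
(s=2,f=7) a[fast]=0 → fast++
(s=2,f=8) a[fast]=0 → fast++
(s=2,f=9) a[fast]=1≠0 swap→a[2]=1 → slow++,fast++

[8, 4, 1, 0, 0, 0, 0, 0, 0, 0]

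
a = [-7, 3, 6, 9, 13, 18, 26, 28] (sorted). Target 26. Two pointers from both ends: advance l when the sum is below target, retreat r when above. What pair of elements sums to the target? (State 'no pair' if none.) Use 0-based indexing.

[0,7] -7+28=21 <26 → l++
[1,7] 3+28=31 >26 → r--
[1,6] 3+26=29 >26 → r--
[1,5] 3+18=21 <26 → l++
[2,5] 6+18=24 <26 → l++
[3,5] 9+18=27 >26 → r--
[3,4] 9+13=22 <26 → l++

no pair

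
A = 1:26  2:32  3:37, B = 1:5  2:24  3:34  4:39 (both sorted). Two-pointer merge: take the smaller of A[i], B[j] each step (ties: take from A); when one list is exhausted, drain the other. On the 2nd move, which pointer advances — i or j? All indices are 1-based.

j

i=1 j=1: A[i]=26>B[j]=5 take 5, j++
i=1 j=2: A[i]=26>B[j]=24 take 24, j++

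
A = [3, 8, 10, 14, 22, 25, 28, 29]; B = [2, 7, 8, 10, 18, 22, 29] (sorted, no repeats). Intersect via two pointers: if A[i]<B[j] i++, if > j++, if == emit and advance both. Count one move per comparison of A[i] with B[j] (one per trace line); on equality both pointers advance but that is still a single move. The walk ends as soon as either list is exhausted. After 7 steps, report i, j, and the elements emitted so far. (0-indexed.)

i=0 j=0: 3>2, j++
i=0 j=1: 3<7, i++
i=1 j=1: 8>7, j++
i=1 j=2: 8==8 emit, i++,j++
i=2 j=3: 10==10 emit, i++,j++
i=3 j=4: 14<18, i++
i=4 j=4: 22>18, j++

i=4, j=5, emitted=[8, 10]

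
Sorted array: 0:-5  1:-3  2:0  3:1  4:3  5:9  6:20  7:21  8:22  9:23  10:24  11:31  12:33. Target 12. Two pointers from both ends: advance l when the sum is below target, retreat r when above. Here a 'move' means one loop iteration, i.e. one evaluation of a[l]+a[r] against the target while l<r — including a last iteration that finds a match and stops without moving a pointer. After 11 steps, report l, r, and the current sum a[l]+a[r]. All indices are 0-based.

l=4, r=5, sum=12

l=0 r=12: -5+33=28 >12, r--
l=0 r=11: -5+31=26 >12, r--
l=0 r=10: -5+24=19 >12, r--
l=0 r=9: -5+23=18 >12, r--
l=0 r=8: -5+22=17 >12, r--
l=0 r=7: -5+21=16 >12, r--
l=0 r=6: -5+20=15 >12, r--
l=0 r=5: -5+9=4 <12, l++
l=1 r=5: -3+9=6 <12, l++
l=2 r=5: 0+9=9 <12, l++
l=3 r=5: 1+9=10 <12, l++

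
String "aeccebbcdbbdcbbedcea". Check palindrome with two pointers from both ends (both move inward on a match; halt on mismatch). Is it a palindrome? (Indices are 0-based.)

not a palindrome (mismatch at 3,16)

[0,19] 'a'=='a' → l++,r--
[1,18] 'e'=='e' → l++,r--
[2,17] 'c'=='c' → l++,r--
[3,16] 'c'!='d' → stop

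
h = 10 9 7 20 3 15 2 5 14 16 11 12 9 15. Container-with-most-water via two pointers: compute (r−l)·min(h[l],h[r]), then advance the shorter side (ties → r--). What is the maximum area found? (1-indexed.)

max area = 150

[1,14] min(10,15)*13=130 best=130 * → l++
[2,14] min(9,15)*12=108 best=130 → l++
[3,14] min(7,15)*11=77 best=130 → l++
[4,14] min(20,15)*10=150 best=150 * → r--
[4,13] min(20,9)*9=81 best=150 → r--
[4,12] min(20,12)*8=96 best=150 → r--
[4,11] min(20,11)*7=77 best=150 → r--
[4,10] min(20,16)*6=96 best=150 → r--
[4,9] min(20,14)*5=70 best=150 → r--
[4,8] min(20,5)*4=20 best=150 → r--
[4,7] min(20,2)*3=6 best=150 → r--
[4,6] min(20,15)*2=30 best=150 → r--
[4,5] min(20,3)*1=3 best=150 → r--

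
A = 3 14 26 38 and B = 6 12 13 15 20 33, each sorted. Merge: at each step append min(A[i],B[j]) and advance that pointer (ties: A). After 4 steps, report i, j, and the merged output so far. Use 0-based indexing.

i=1, j=3, merged so far=[3, 6, 12, 13]

i=0 j=0: A[i]=3<=B[j]=6 take 3, i++
i=1 j=0: A[i]=14>B[j]=6 take 6, j++
i=1 j=1: A[i]=14>B[j]=12 take 12, j++
i=1 j=2: A[i]=14>B[j]=13 take 13, j++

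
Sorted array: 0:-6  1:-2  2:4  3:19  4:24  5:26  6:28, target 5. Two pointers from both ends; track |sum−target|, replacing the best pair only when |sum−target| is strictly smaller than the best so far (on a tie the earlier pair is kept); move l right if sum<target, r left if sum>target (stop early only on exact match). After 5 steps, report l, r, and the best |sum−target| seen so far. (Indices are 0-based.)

l=0 r=6: -6+28=22 d=17 *, r--
l=0 r=5: -6+26=20 d=15 *, r--
l=0 r=4: -6+24=18 d=13 *, r--
l=0 r=3: -6+19=13 d=8 *, r--
l=0 r=2: -6+4=-2 d=7 *, l++

l=1, r=2, best |Δ|=7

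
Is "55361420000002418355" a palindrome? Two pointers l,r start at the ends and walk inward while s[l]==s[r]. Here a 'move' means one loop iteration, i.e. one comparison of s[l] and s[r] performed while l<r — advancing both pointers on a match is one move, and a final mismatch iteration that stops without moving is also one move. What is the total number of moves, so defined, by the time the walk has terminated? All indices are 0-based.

[0,19] '5'=='5' → l++,r--
[1,18] '5'=='5' → l++,r--
[2,17] '3'=='3' → l++,r--
[3,16] '6'!='8' → stop

4 moves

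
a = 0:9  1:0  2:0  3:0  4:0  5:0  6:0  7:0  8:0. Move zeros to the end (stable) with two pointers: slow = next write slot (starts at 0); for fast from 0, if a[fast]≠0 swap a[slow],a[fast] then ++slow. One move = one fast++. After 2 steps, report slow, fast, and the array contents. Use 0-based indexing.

slow=1, fast=2, a=[9, 0, 0, 0, 0, 0, 0, 0, 0]

slow=0 fast=0: a[fast]=9≠0 swap→a[0]=9, slow++,fast++
slow=1 fast=1: a[fast]=0, fast++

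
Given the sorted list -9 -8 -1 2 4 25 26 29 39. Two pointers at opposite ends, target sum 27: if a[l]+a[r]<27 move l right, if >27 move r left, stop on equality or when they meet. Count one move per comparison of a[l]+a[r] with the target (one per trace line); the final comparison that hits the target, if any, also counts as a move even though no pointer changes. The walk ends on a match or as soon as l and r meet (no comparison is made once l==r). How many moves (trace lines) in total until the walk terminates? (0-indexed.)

[0,8] -9+39=30 >27 → r--
[0,7] -9+29=20 <27 → l++
[1,7] -8+29=21 <27 → l++
[2,7] -1+29=28 >27 → r--
[2,6] -1+26=25 <27 → l++
[3,6] 2+26=28 >27 → r--
[3,5] 2+25=27 → found

7 moves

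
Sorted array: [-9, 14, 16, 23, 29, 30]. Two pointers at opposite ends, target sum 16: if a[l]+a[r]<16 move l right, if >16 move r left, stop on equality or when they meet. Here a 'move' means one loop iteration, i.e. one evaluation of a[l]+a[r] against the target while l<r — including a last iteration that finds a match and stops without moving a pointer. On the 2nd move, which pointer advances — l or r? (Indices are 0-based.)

[0,5] -9+30=21 >16 → r--
[0,4] -9+29=20 >16 → r--

r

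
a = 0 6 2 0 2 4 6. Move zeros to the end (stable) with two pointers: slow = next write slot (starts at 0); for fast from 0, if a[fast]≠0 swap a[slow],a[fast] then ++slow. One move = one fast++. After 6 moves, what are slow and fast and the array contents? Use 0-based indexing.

slow=0 fast=0: a[fast]=0, fast++
slow=0 fast=1: a[fast]=6≠0 swap→a[0]=6, slow++,fast++
slow=1 fast=2: a[fast]=2≠0 swap→a[1]=2, slow++,fast++
slow=2 fast=3: a[fast]=0, fast++
slow=2 fast=4: a[fast]=2≠0 swap→a[2]=2, slow++,fast++
slow=3 fast=5: a[fast]=4≠0 swap→a[3]=4, slow++,fast++

slow=4, fast=6, a=[6, 2, 2, 4, 0, 0, 6]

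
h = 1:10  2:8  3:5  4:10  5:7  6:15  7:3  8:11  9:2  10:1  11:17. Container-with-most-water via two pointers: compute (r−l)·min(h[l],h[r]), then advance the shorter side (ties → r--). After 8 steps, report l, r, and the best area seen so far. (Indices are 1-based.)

[1,11] min(10,17)*10=100 best=100 * → l++
[2,11] min(8,17)*9=72 best=100 → l++
[3,11] min(5,17)*8=40 best=100 → l++
[4,11] min(10,17)*7=70 best=100 → l++
[5,11] min(7,17)*6=42 best=100 → l++
[6,11] min(15,17)*5=75 best=100 → l++
[7,11] min(3,17)*4=12 best=100 → l++
[8,11] min(11,17)*3=33 best=100 → l++

l=9, r=11, best area=100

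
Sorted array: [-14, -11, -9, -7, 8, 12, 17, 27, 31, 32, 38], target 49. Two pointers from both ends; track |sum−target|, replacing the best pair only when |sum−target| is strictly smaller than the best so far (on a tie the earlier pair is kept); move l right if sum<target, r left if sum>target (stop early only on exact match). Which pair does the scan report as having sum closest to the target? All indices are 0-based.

pair (17, 32) with sum 49 (|Δ|=0)

l=0 r=10: -14+38=24 d=25 *, l++
l=1 r=10: -11+38=27 d=22 *, l++
l=2 r=10: -9+38=29 d=20 *, l++
l=3 r=10: -7+38=31 d=18 *, l++
l=4 r=10: 8+38=46 d=3 *, l++
l=5 r=10: 12+38=50 d=1 *, r--
l=5 r=9: 12+32=44 d=5, l++
l=6 r=9: 17+32=49 d=0 *, stop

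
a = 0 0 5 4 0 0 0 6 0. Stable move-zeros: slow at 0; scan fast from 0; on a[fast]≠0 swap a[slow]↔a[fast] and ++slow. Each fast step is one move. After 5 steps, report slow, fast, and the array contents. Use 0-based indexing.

(s=0,f=0) a[fast]=0 → fast++
(s=0,f=1) a[fast]=0 → fast++
(s=0,f=2) a[fast]=5≠0 swap→a[0]=5 → slow++,fast++
(s=1,f=3) a[fast]=4≠0 swap→a[1]=4 → slow++,fast++
(s=2,f=4) a[fast]=0 → fast++

slow=2, fast=5, a=[5, 4, 0, 0, 0, 0, 0, 6, 0]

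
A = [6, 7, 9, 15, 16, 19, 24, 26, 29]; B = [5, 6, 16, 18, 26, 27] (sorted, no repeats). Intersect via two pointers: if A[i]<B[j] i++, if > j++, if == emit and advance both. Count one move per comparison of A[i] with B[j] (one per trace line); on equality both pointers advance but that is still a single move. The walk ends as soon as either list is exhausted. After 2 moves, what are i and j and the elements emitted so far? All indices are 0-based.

i=1, j=2, emitted=[6]

[i=0,j=0] 6>5 → j++
[i=0,j=1] 6==6 emit → i++,j++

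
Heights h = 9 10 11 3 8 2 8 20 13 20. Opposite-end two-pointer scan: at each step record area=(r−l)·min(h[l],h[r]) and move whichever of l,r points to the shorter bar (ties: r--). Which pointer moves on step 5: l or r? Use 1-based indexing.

l

[1,10] min(9,20)*9=81 best=81 * → l++
[2,10] min(10,20)*8=80 best=81 → l++
[3,10] min(11,20)*7=77 best=81 → l++
[4,10] min(3,20)*6=18 best=81 → l++
[5,10] min(8,20)*5=40 best=81 → l++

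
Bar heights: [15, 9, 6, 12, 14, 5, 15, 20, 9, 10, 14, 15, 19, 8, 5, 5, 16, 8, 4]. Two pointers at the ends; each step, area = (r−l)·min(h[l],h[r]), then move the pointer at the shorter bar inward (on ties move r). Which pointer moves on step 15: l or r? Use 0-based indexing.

[0,18] min(15,4)*18=72 best=72 * → r--
[0,17] min(15,8)*17=136 best=136 * → r--
[0,16] min(15,16)*16=240 best=240 * → l++
[1,16] min(9,16)*15=135 best=240 → l++
[2,16] min(6,16)*14=84 best=240 → l++
[3,16] min(12,16)*13=156 best=240 → l++
[4,16] min(14,16)*12=168 best=240 → l++
[5,16] min(5,16)*11=55 best=240 → l++
[6,16] min(15,16)*10=150 best=240 → l++
[7,16] min(20,16)*9=144 best=240 → r--
[7,15] min(20,5)*8=40 best=240 → r--
[7,14] min(20,5)*7=35 best=240 → r--
[7,13] min(20,8)*6=48 best=240 → r--
[7,12] min(20,19)*5=95 best=240 → r--
[7,11] min(20,15)*4=60 best=240 → r--

r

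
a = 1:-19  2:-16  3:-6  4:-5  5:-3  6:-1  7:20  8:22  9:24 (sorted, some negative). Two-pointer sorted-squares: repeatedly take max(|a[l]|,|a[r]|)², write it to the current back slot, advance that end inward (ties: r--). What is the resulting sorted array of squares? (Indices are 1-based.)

[1,9] |-19|<=|24| out[9]=576 → r--
[1,8] |-19|<=|22| out[8]=484 → r--
[1,7] |-19|<=|20| out[7]=400 → r--
[1,6] |-19|>|-1| out[6]=361 → l++
[2,6] |-16|>|-1| out[5]=256 → l++
[3,6] |-6|>|-1| out[4]=36 → l++
[4,6] |-5|>|-1| out[3]=25 → l++
[5,6] |-3|>|-1| out[2]=9 → l++
[6,6] |-1|<=|-1| out[1]=1 → r--

[1, 9, 25, 36, 256, 361, 400, 484, 576]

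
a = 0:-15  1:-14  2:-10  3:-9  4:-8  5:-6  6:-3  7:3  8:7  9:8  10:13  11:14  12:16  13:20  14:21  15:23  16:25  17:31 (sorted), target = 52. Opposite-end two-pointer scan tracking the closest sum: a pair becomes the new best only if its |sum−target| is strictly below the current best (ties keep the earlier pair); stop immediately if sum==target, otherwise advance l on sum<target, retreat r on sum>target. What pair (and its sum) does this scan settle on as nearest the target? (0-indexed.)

l=0 r=17: -15+31=16 d=36 *, l++
l=1 r=17: -14+31=17 d=35 *, l++
l=2 r=17: -10+31=21 d=31 *, l++
l=3 r=17: -9+31=22 d=30 *, l++
l=4 r=17: -8+31=23 d=29 *, l++
l=5 r=17: -6+31=25 d=27 *, l++
l=6 r=17: -3+31=28 d=24 *, l++
l=7 r=17: 3+31=34 d=18 *, l++
l=8 r=17: 7+31=38 d=14 *, l++
l=9 r=17: 8+31=39 d=13 *, l++
l=10 r=17: 13+31=44 d=8 *, l++
l=11 r=17: 14+31=45 d=7 *, l++
l=12 r=17: 16+31=47 d=5 *, l++
l=13 r=17: 20+31=51 d=1 *, l++
l=14 r=17: 21+31=52 d=0 *, stop

pair (21, 31) with sum 52 (|Δ|=0)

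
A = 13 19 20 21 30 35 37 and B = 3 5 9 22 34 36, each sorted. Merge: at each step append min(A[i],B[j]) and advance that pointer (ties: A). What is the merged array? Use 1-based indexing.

[3, 5, 9, 13, 19, 20, 21, 22, 30, 34, 35, 36, 37]

i=1 j=1: A[i]=13>B[j]=3 take 3, j++
i=1 j=2: A[i]=13>B[j]=5 take 5, j++
i=1 j=3: A[i]=13>B[j]=9 take 9, j++
i=1 j=4: A[i]=13<=B[j]=22 take 13, i++
i=2 j=4: A[i]=19<=B[j]=22 take 19, i++
i=3 j=4: A[i]=20<=B[j]=22 take 20, i++
i=4 j=4: A[i]=21<=B[j]=22 take 21, i++
i=5 j=4: A[i]=30>B[j]=22 take 22, j++
i=5 j=5: A[i]=30<=B[j]=34 take 30, i++
i=6 j=5: A[i]=35>B[j]=34 take 34, j++
i=6 j=6: A[i]=35<=B[j]=36 take 35, i++
i=7 j=6: A[i]=37>B[j]=36 take 36, j++
i=7 j=7: B done, take A[i]=37, i++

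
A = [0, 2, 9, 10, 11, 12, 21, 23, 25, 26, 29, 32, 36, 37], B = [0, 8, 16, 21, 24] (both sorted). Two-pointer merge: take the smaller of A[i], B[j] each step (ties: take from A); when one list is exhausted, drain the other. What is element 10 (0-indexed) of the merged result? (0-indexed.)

merged[10] = 21

[i=0,j=0] A[i]=0<=B[j]=0 take 0 → i++
[i=1,j=0] A[i]=2>B[j]=0 take 0 → j++
[i=1,j=1] A[i]=2<=B[j]=8 take 2 → i++
[i=2,j=1] A[i]=9>B[j]=8 take 8 → j++
[i=2,j=2] A[i]=9<=B[j]=16 take 9 → i++
[i=3,j=2] A[i]=10<=B[j]=16 take 10 → i++
[i=4,j=2] A[i]=11<=B[j]=16 take 11 → i++
[i=5,j=2] A[i]=12<=B[j]=16 take 12 → i++
[i=6,j=2] A[i]=21>B[j]=16 take 16 → j++
[i=6,j=3] A[i]=21<=B[j]=21 take 21 → i++
[i=7,j=3] A[i]=23>B[j]=21 take 21 → j++
[i=7,j=4] A[i]=23<=B[j]=24 take 23 → i++
[i=8,j=4] A[i]=25>B[j]=24 take 24 → j++
[i=8,j=5] B done, take A[i]=25 → i++
[i=9,j=5] B done, take A[i]=26 → i++
[i=10,j=5] B done, take A[i]=29 → i++
[i=11,j=5] B done, take A[i]=32 → i++
[i=12,j=5] B done, take A[i]=36 → i++
[i=13,j=5] B done, take A[i]=37 → i++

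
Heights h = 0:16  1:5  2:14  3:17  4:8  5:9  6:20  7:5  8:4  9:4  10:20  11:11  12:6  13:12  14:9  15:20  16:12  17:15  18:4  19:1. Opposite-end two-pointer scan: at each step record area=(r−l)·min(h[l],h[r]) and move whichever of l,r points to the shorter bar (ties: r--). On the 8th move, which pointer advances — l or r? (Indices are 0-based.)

[0,19] min(16,1)*19=19 best=19 * → r--
[0,18] min(16,4)*18=72 best=72 * → r--
[0,17] min(16,15)*17=255 best=255 * → r--
[0,16] min(16,12)*16=192 best=255 → r--
[0,15] min(16,20)*15=240 best=255 → l++
[1,15] min(5,20)*14=70 best=255 → l++
[2,15] min(14,20)*13=182 best=255 → l++
[3,15] min(17,20)*12=204 best=255 → l++

l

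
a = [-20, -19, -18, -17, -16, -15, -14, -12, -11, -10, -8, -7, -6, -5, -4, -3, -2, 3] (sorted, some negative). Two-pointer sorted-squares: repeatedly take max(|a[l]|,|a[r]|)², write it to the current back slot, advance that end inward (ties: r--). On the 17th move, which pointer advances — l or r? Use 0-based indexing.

l

[0,17] |-20|>|3| out[17]=400 → l++
[1,17] |-19|>|3| out[16]=361 → l++
[2,17] |-18|>|3| out[15]=324 → l++
[3,17] |-17|>|3| out[14]=289 → l++
[4,17] |-16|>|3| out[13]=256 → l++
[5,17] |-15|>|3| out[12]=225 → l++
[6,17] |-14|>|3| out[11]=196 → l++
[7,17] |-12|>|3| out[10]=144 → l++
[8,17] |-11|>|3| out[9]=121 → l++
[9,17] |-10|>|3| out[8]=100 → l++
[10,17] |-8|>|3| out[7]=64 → l++
[11,17] |-7|>|3| out[6]=49 → l++
[12,17] |-6|>|3| out[5]=36 → l++
[13,17] |-5|>|3| out[4]=25 → l++
[14,17] |-4|>|3| out[3]=16 → l++
[15,17] |-3|<=|3| out[2]=9 → r--
[15,16] |-3|>|-2| out[1]=9 → l++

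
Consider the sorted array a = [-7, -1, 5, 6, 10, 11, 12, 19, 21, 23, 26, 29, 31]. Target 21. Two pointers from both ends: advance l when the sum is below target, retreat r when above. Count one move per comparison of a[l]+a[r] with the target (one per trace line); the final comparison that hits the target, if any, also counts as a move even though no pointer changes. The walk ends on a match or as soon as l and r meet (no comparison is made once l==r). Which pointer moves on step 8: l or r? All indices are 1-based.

[1,13] -7+31=24 >21 → r--
[1,12] -7+29=22 >21 → r--
[1,11] -7+26=19 <21 → l++
[2,11] -1+26=25 >21 → r--
[2,10] -1+23=22 >21 → r--
[2,9] -1+21=20 <21 → l++
[3,9] 5+21=26 >21 → r--
[3,8] 5+19=24 >21 → r--

r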